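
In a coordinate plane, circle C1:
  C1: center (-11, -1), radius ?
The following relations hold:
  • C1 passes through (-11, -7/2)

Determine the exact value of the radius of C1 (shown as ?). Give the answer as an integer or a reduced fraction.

5/2

1. [C1∋P]  r_C1² − 25/4 = 0  ⇒  r_C1 = 5/2 (r>0 drops 1)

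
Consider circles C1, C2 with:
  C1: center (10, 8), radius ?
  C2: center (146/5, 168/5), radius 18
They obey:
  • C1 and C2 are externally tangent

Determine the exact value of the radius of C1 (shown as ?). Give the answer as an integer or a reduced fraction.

1. [ext C1·C2]  r_C1² + 36r_C1 − 700 = 0  ⇒  r_C1 = 14 (r>0 drops 1)

14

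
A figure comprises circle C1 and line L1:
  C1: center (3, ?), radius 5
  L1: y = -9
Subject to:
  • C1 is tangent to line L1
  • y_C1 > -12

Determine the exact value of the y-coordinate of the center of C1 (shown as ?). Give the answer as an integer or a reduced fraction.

-4

1. [C1‖L1]  y_C1² + 18y_C1 + 56 = 0  ⇒  y_C1 = -14 or -4
2. given y_C1 > -12: keep -4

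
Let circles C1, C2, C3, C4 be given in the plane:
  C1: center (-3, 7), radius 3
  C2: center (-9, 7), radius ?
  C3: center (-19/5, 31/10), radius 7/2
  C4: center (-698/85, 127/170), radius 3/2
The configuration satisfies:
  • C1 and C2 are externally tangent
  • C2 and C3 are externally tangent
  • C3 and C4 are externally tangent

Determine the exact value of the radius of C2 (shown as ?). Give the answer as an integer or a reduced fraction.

3

1. [ext C1·C2]  r_C2² + 6r_C2 − 27 = 0  ⇒  r_C2 = 3 (r>0 drops 1)
2. [ext C2·C3]  r_C2² + 7r_C2 − 30 = 0  ⇒  r_C2 = 3 (r>0 drops 1)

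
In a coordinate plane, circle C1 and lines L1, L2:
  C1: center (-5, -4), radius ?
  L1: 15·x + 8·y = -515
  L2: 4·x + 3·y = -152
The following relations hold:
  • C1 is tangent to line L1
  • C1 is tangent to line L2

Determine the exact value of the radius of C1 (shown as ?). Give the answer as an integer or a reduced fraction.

1. [C1‖L1]  r_C1² − 576 = 0  ⇒  r_C1 = 24 (r>0 drops 1)
2. [C1‖L2]  r_C1² − 576 = 0  ⇒  r_C1 = 24 (r>0 drops 1)

24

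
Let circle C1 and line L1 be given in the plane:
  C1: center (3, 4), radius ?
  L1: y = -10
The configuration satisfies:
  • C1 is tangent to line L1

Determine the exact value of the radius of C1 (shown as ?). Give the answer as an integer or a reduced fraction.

14

1. [C1‖L1]  r_C1² − 196 = 0  ⇒  r_C1 = 14 (r>0 drops 1)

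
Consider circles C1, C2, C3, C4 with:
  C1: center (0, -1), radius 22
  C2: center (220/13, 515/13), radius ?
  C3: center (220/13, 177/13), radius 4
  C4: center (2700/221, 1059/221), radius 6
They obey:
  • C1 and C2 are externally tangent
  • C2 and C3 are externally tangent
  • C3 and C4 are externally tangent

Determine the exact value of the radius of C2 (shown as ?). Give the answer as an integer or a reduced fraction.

22

1. [ext C1·C2]  r_C2² + 44r_C2 − 1452 = 0  ⇒  r_C2 = 22 (r>0 drops 1)
2. [ext C2·C3]  r_C2² + 8r_C2 − 660 = 0  ⇒  r_C2 = 22 (r>0 drops 1)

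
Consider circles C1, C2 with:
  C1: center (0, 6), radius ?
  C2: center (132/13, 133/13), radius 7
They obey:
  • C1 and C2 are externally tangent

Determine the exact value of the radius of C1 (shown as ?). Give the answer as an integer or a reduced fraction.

4

1. [ext C1·C2]  r_C1² + 14r_C1 − 72 = 0  ⇒  r_C1 = 4 (r>0 drops 1)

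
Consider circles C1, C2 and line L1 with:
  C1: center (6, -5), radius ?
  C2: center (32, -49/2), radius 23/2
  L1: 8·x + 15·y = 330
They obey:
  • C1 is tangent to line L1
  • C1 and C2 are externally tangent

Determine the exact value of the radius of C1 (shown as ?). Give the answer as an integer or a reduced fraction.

21

1. [C1‖L1]  r_C1² − 441 = 0  ⇒  r_C1 = 21 (r>0 drops 1)
2. [ext C1·C2]  r_C1² + 23r_C1 − 924 = 0  ⇒  r_C1 = 21 (r>0 drops 1)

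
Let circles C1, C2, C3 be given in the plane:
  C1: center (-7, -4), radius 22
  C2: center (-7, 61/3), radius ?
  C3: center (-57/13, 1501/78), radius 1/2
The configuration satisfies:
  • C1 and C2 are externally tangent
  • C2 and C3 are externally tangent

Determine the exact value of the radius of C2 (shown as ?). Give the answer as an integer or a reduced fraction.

1. [ext C1·C2]  r_C2² + 44r_C2 − 973/9 = 0  ⇒  r_C2 = 7/3 (r>0 drops 1)
2. [ext C2·C3]  r_C2² + 1r_C2 − 70/9 = 0  ⇒  r_C2 = 7/3 (r>0 drops 1)

7/3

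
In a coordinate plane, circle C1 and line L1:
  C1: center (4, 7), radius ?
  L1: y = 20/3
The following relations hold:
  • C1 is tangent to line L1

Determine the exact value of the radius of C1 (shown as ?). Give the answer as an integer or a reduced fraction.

1/3

1. [C1‖L1]  r_C1² − 1/9 = 0  ⇒  r_C1 = 1/3 (r>0 drops 1)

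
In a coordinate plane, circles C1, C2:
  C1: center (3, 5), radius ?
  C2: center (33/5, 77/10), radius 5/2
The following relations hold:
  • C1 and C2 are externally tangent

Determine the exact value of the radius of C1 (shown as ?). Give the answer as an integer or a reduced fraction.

2

1. [ext C1·C2]  r_C1² + 5r_C1 − 14 = 0  ⇒  r_C1 = 2 (r>0 drops 1)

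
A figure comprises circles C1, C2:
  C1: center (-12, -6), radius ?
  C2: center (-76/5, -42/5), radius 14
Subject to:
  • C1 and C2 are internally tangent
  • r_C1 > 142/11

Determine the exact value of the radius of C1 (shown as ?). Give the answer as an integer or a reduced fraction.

18

1. [int C1,C2]  r_C1² − 28r_C1 + 180 = 0  ⇒  r_C1 = 10 or 18
2. given r_C1 > 142/11: keep 18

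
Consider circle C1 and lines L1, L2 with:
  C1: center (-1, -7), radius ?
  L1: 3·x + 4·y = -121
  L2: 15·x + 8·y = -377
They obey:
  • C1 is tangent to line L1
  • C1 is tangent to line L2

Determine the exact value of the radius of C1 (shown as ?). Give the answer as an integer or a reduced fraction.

1. [C1‖L1]  r_C1² − 324 = 0  ⇒  r_C1 = 18 (r>0 drops 1)
2. [C1‖L2]  r_C1² − 324 = 0  ⇒  r_C1 = 18 (r>0 drops 1)

18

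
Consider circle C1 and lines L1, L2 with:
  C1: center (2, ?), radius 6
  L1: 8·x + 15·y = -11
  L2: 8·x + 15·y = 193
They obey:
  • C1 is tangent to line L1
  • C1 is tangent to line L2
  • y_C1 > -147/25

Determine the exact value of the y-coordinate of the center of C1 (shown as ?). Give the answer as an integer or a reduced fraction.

1. [C1‖L1]  y_C1² + (18/5)y_C1 − 43 = 0  ⇒  y_C1 = -43/5 or 5
2. [C1‖L2]  y_C1² − (118/5)y_C1 + 93 = 0  ⇒  y_C1 = 5 or 93/5

5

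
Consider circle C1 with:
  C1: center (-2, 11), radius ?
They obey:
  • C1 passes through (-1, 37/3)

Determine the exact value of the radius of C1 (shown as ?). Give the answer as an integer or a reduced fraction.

5/3

1. [C1∋P]  r_C1² − 25/9 = 0  ⇒  r_C1 = 5/3 (r>0 drops 1)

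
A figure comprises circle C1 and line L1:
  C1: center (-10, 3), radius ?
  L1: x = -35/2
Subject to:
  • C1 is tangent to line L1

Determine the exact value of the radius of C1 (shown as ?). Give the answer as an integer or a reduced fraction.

1. [C1‖L1]  r_C1² − 225/4 = 0  ⇒  r_C1 = 15/2 (r>0 drops 1)

15/2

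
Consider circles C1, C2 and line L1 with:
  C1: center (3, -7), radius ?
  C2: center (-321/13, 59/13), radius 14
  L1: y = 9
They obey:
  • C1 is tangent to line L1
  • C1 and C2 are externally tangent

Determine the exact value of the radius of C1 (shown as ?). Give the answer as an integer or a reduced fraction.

16

1. [C1‖L1]  r_C1² − 256 = 0  ⇒  r_C1 = 16 (r>0 drops 1)
2. [ext C1·C2]  r_C1² + 28r_C1 − 704 = 0  ⇒  r_C1 = 16 (r>0 drops 1)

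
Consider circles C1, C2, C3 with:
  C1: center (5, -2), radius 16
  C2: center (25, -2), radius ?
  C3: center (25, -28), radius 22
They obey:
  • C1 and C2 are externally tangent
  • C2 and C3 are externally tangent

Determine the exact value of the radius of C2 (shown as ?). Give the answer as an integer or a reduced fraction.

4

1. [ext C1·C2]  r_C2² + 32r_C2 − 144 = 0  ⇒  r_C2 = 4 (r>0 drops 1)
2. [ext C2·C3]  r_C2² + 44r_C2 − 192 = 0  ⇒  r_C2 = 4 (r>0 drops 1)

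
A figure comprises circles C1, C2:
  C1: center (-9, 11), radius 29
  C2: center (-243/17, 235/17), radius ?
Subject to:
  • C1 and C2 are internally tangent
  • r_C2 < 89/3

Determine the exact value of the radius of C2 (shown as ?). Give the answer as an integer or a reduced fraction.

23

1. [int C1,C2]  r_C2² − 58r_C2 + 805 = 0  ⇒  r_C2 = 23 or 35
2. given r_C2 < 89/3: keep 23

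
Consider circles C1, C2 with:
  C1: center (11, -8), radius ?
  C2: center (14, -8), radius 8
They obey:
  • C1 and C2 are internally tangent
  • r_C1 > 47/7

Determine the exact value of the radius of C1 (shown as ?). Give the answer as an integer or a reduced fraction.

1. [int C1,C2]  r_C1² − 16r_C1 + 55 = 0  ⇒  r_C1 = 5 or 11
2. given r_C1 > 47/7: keep 11

11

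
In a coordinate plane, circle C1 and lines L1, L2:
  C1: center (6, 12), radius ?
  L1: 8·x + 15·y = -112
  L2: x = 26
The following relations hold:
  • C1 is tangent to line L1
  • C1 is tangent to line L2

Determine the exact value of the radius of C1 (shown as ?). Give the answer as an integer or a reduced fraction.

20

1. [C1‖L1]  r_C1² − 400 = 0  ⇒  r_C1 = 20 (r>0 drops 1)
2. [C1‖L2]  r_C1² − 400 = 0  ⇒  r_C1 = 20 (r>0 drops 1)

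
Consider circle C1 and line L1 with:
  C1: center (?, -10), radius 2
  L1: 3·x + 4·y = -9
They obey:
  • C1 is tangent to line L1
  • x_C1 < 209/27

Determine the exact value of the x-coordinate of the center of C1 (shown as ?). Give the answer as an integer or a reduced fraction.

1. [C1‖L1]  x_C1² − (62/3)x_C1 + 287/3 = 0  ⇒  x_C1 = 7 or 41/3
2. given x_C1 < 209/27: keep 7

7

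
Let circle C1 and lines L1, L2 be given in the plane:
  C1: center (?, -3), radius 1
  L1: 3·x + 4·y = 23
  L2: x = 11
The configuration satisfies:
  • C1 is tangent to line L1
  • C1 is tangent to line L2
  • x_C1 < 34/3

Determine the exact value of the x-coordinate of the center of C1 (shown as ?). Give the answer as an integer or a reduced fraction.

10

1. [C1‖L1]  x_C1² − (70/3)x_C1 + 400/3 = 0  ⇒  x_C1 = 10 or 40/3
2. [C1‖L2]  x_C1² − 22x_C1 + 120 = 0  ⇒  x_C1 = 10 or 12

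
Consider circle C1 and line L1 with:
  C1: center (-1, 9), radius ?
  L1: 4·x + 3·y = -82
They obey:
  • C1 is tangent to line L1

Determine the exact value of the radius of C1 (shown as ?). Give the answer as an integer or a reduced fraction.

21

1. [C1‖L1]  r_C1² − 441 = 0  ⇒  r_C1 = 21 (r>0 drops 1)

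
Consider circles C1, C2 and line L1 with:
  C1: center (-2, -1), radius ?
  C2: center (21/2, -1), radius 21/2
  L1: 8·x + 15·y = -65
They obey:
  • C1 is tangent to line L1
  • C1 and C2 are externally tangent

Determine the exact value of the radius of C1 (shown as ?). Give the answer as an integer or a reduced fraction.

2

1. [C1‖L1]  r_C1² − 4 = 0  ⇒  r_C1 = 2 (r>0 drops 1)
2. [ext C1·C2]  r_C1² + 21r_C1 − 46 = 0  ⇒  r_C1 = 2 (r>0 drops 1)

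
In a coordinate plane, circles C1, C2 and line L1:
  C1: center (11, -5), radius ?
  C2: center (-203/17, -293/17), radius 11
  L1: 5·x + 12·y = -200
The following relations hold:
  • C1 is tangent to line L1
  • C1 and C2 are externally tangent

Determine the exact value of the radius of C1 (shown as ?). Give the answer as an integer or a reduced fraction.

15

1. [C1‖L1]  r_C1² − 225 = 0  ⇒  r_C1 = 15 (r>0 drops 1)
2. [ext C1·C2]  r_C1² + 22r_C1 − 555 = 0  ⇒  r_C1 = 15 (r>0 drops 1)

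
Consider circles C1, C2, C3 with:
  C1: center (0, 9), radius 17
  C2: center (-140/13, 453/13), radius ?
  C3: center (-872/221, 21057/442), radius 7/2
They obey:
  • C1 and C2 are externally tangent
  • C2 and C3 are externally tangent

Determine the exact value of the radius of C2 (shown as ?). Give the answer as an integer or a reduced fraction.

1. [ext C1·C2]  r_C2² + 34r_C2 − 495 = 0  ⇒  r_C2 = 11 (r>0 drops 1)
2. [ext C2·C3]  r_C2² + 7r_C2 − 198 = 0  ⇒  r_C2 = 11 (r>0 drops 1)

11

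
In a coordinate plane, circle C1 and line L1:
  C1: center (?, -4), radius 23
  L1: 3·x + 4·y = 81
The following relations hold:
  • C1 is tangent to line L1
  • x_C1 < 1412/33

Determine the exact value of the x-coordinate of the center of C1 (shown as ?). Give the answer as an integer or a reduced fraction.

-6

1. [C1‖L1]  x_C1² − (194/3)x_C1 − 424 = 0  ⇒  x_C1 = -6 or 212/3
2. given x_C1 < 1412/33: keep -6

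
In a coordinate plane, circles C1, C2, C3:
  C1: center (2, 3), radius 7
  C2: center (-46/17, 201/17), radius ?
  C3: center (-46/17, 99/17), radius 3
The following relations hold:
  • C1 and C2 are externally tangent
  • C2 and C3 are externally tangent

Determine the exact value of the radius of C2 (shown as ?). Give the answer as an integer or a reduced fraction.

3

1. [ext C1·C2]  r_C2² + 14r_C2 − 51 = 0  ⇒  r_C2 = 3 (r>0 drops 1)
2. [ext C2·C3]  r_C2² + 6r_C2 − 27 = 0  ⇒  r_C2 = 3 (r>0 drops 1)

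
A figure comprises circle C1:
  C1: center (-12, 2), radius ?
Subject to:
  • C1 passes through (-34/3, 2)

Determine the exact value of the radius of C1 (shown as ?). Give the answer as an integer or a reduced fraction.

1. [C1∋P]  r_C1² − 4/9 = 0  ⇒  r_C1 = 2/3 (r>0 drops 1)

2/3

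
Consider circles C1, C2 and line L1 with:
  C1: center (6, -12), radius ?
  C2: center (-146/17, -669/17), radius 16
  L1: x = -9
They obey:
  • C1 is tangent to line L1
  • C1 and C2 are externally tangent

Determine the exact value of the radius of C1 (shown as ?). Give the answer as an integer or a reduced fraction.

1. [C1‖L1]  r_C1² − 225 = 0  ⇒  r_C1 = 15 (r>0 drops 1)
2. [ext C1·C2]  r_C1² + 32r_C1 − 705 = 0  ⇒  r_C1 = 15 (r>0 drops 1)

15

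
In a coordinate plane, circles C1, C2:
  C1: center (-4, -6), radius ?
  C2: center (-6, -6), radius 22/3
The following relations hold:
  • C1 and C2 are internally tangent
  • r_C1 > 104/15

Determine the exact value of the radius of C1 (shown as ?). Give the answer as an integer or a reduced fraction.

28/3

1. [int C1,C2]  r_C1² − (44/3)r_C1 + 448/9 = 0  ⇒  r_C1 = 16/3 or 28/3
2. given r_C1 > 104/15: keep 28/3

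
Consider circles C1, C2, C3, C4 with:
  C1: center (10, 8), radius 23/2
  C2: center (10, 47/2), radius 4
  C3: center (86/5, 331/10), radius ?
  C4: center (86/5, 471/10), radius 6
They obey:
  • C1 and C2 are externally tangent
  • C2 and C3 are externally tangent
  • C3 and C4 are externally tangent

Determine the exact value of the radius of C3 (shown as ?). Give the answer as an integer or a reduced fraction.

1. [ext C2·C3]  r_C3² + 8r_C3 − 128 = 0  ⇒  r_C3 = 8 (r>0 drops 1)
2. [ext C3·C4]  r_C3² + 12r_C3 − 160 = 0  ⇒  r_C3 = 8 (r>0 drops 1)

8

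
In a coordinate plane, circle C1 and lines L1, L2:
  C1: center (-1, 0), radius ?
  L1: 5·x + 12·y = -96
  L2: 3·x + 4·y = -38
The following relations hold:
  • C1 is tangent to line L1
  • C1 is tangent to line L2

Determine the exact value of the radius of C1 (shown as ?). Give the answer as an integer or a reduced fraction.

1. [C1‖L1]  r_C1² − 49 = 0  ⇒  r_C1 = 7 (r>0 drops 1)
2. [C1‖L2]  r_C1² − 49 = 0  ⇒  r_C1 = 7 (r>0 drops 1)

7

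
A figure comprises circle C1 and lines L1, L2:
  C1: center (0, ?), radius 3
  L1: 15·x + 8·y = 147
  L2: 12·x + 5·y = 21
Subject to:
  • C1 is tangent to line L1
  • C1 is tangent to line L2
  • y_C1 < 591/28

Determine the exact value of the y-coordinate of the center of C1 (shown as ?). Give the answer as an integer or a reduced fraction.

1. [C1‖L1]  y_C1² − (147/4)y_C1 + 297 = 0  ⇒  y_C1 = 12 or 99/4
2. [C1‖L2]  y_C1² − (42/5)y_C1 − 216/5 = 0  ⇒  y_C1 = -18/5 or 12

12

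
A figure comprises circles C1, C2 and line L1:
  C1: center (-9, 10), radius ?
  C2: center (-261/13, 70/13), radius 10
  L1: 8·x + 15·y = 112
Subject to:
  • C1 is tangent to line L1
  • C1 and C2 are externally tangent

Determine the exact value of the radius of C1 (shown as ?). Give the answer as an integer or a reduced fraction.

2

1. [C1‖L1]  r_C1² − 4 = 0  ⇒  r_C1 = 2 (r>0 drops 1)
2. [ext C1·C2]  r_C1² + 20r_C1 − 44 = 0  ⇒  r_C1 = 2 (r>0 drops 1)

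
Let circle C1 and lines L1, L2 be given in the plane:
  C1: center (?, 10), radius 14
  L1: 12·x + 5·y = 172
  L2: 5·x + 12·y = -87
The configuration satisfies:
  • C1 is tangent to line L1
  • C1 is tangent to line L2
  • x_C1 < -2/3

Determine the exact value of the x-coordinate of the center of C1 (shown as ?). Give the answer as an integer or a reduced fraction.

-5

1. [C1‖L1]  x_C1² − (61/3)x_C1 − 380/3 = 0  ⇒  x_C1 = -5 or 76/3
2. [C1‖L2]  x_C1² + (414/5)x_C1 + 389 = 0  ⇒  x_C1 = -389/5 or -5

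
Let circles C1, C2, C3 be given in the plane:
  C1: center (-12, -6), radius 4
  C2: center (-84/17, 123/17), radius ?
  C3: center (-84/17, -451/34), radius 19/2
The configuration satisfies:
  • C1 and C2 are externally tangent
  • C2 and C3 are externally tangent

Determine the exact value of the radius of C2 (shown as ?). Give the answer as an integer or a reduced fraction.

11

1. [ext C1·C2]  r_C2² + 8r_C2 − 209 = 0  ⇒  r_C2 = 11 (r>0 drops 1)
2. [ext C2·C3]  r_C2² + 19r_C2 − 330 = 0  ⇒  r_C2 = 11 (r>0 drops 1)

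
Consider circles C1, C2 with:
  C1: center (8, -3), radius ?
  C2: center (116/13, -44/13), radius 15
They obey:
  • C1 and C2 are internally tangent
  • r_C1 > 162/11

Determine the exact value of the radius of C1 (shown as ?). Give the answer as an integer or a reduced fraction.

16

1. [int C1,C2]  r_C1² − 30r_C1 + 224 = 0  ⇒  r_C1 = 14 or 16
2. given r_C1 > 162/11: keep 16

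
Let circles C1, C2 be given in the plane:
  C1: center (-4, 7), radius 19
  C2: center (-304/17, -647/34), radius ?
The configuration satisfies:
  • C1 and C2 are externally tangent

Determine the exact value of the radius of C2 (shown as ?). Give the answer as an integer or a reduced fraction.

21/2

1. [ext C1·C2]  r_C2² + 38r_C2 − 2037/4 = 0  ⇒  r_C2 = 21/2 (r>0 drops 1)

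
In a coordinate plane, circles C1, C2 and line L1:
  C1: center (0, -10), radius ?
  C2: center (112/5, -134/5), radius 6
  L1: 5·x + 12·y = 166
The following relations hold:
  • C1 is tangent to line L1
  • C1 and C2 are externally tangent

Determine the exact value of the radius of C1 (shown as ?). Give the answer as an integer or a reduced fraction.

1. [C1‖L1]  r_C1² − 484 = 0  ⇒  r_C1 = 22 (r>0 drops 1)
2. [ext C1·C2]  r_C1² + 12r_C1 − 748 = 0  ⇒  r_C1 = 22 (r>0 drops 1)

22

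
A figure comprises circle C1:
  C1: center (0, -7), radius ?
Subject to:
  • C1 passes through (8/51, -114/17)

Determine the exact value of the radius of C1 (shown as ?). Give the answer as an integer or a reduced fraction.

1. [C1∋P]  r_C1² − 1/9 = 0  ⇒  r_C1 = 1/3 (r>0 drops 1)

1/3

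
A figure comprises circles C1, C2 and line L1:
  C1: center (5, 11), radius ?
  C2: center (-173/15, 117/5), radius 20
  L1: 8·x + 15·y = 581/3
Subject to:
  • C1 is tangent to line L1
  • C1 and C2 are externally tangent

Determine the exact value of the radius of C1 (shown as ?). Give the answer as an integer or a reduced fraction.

1. [C1‖L1]  r_C1² − 4/9 = 0  ⇒  r_C1 = 2/3 (r>0 drops 1)
2. [ext C1·C2]  r_C1² + 40r_C1 − 244/9 = 0  ⇒  r_C1 = 2/3 (r>0 drops 1)

2/3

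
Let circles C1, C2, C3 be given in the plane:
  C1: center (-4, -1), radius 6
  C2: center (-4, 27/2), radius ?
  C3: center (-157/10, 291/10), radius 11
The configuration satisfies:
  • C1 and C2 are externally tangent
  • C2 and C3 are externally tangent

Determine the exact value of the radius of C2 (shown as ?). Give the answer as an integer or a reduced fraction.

1. [ext C1·C2]  r_C2² + 12r_C2 − 697/4 = 0  ⇒  r_C2 = 17/2 (r>0 drops 1)
2. [ext C2·C3]  r_C2² + 22r_C2 − 1037/4 = 0  ⇒  r_C2 = 17/2 (r>0 drops 1)

17/2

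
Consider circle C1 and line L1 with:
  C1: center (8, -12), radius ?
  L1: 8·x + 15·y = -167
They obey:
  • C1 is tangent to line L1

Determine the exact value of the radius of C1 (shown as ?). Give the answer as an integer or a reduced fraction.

1. [C1‖L1]  r_C1² − 9 = 0  ⇒  r_C1 = 3 (r>0 drops 1)

3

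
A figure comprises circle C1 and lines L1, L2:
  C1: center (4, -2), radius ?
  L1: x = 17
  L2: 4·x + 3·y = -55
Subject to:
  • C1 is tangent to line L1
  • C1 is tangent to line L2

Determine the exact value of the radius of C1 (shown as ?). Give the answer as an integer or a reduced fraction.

13

1. [C1‖L1]  r_C1² − 169 = 0  ⇒  r_C1 = 13 (r>0 drops 1)
2. [C1‖L2]  r_C1² − 169 = 0  ⇒  r_C1 = 13 (r>0 drops 1)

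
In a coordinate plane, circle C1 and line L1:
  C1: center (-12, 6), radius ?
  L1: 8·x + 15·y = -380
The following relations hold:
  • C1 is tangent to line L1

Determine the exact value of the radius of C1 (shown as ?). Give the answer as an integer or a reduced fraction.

22

1. [C1‖L1]  r_C1² − 484 = 0  ⇒  r_C1 = 22 (r>0 drops 1)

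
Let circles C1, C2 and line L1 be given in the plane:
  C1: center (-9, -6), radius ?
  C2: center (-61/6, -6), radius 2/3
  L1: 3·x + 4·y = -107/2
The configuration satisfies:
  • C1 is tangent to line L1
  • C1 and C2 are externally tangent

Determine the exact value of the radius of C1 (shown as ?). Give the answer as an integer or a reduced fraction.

1. [C1‖L1]  r_C1² − 1/4 = 0  ⇒  r_C1 = 1/2 (r>0 drops 1)
2. [ext C1·C2]  r_C1² + (4/3)r_C1 − 11/12 = 0  ⇒  r_C1 = 1/2 (r>0 drops 1)

1/2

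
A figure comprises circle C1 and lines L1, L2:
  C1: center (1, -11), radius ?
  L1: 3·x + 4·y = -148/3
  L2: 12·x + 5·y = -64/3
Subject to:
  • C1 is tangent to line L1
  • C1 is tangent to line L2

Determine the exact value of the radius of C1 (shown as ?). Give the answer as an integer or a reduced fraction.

1. [C1‖L1]  r_C1² − 25/9 = 0  ⇒  r_C1 = 5/3 (r>0 drops 1)
2. [C1‖L2]  r_C1² − 25/9 = 0  ⇒  r_C1 = 5/3 (r>0 drops 1)

5/3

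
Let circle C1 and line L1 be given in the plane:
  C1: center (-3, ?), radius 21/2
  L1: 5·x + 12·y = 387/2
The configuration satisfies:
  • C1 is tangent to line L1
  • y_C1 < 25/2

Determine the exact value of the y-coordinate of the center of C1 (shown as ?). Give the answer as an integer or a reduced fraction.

1. [C1‖L1]  y_C1² − (139/4)y_C1 + 345/2 = 0  ⇒  y_C1 = 6 or 115/4
2. given y_C1 < 25/2: keep 6

6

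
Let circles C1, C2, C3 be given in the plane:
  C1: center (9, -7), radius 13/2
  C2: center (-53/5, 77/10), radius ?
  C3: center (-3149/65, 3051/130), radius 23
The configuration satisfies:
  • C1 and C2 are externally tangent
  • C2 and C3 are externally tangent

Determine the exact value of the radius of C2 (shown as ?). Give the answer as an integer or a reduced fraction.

1. [ext C1·C2]  r_C2² + 13r_C2 − 558 = 0  ⇒  r_C2 = 18 (r>0 drops 1)
2. [ext C2·C3]  r_C2² + 46r_C2 − 1152 = 0  ⇒  r_C2 = 18 (r>0 drops 1)

18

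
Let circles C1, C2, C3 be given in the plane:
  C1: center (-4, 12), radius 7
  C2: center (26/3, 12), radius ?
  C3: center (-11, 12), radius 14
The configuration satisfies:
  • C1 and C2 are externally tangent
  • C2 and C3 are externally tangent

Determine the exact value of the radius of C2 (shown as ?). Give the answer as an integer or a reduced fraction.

17/3

1. [ext C1·C2]  r_C2² + 14r_C2 − 1003/9 = 0  ⇒  r_C2 = 17/3 (r>0 drops 1)
2. [ext C2·C3]  r_C2² + 28r_C2 − 1717/9 = 0  ⇒  r_C2 = 17/3 (r>0 drops 1)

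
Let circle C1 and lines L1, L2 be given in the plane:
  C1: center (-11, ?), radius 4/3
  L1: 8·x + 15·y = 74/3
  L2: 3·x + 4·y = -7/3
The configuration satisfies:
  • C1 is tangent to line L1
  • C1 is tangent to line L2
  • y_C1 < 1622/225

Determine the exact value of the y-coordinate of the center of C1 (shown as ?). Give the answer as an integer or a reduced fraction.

6

1. [C1‖L1]  y_C1² − (676/45)y_C1 + 812/15 = 0  ⇒  y_C1 = 6 or 406/45
2. [C1‖L2]  y_C1² − (46/3)y_C1 + 56 = 0  ⇒  y_C1 = 6 or 28/3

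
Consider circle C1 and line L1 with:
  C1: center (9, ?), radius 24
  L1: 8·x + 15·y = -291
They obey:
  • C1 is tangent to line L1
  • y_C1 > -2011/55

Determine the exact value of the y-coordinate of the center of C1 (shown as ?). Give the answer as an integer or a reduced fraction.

1. [C1‖L1]  y_C1² + (242/5)y_C1 − 771/5 = 0  ⇒  y_C1 = -257/5 or 3
2. given y_C1 > -2011/55: keep 3

3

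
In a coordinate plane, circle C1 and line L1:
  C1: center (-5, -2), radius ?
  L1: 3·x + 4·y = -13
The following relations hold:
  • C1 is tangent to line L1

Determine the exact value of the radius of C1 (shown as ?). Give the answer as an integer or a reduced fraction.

1. [C1‖L1]  r_C1² − 4 = 0  ⇒  r_C1 = 2 (r>0 drops 1)

2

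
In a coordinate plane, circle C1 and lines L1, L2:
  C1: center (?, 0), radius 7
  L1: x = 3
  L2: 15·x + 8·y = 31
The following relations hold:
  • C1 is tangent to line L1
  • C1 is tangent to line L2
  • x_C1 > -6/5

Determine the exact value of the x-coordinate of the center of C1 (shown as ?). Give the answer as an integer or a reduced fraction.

10

1. [C1‖L1]  x_C1² − 6x_C1 − 40 = 0  ⇒  x_C1 = -4 or 10
2. [C1‖L2]  x_C1² − (62/15)x_C1 − 176/3 = 0  ⇒  x_C1 = -88/15 or 10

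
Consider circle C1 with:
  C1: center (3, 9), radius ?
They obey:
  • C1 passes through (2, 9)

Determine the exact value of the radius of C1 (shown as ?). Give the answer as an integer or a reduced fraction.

1

1. [C1∋P]  r_C1² − 1 = 0  ⇒  r_C1 = 1 (r>0 drops 1)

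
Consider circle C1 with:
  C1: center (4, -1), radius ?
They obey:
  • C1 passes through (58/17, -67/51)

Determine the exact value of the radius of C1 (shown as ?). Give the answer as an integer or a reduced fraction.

2/3

1. [C1∋P]  r_C1² − 4/9 = 0  ⇒  r_C1 = 2/3 (r>0 drops 1)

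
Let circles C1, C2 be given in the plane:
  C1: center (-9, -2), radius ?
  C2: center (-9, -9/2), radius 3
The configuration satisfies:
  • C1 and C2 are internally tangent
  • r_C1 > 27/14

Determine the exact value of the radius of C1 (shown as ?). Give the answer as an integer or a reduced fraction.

11/2

1. [int C1,C2]  r_C1² − 6r_C1 + 11/4 = 0  ⇒  r_C1 = 1/2 or 11/2
2. given r_C1 > 27/14: keep 11/2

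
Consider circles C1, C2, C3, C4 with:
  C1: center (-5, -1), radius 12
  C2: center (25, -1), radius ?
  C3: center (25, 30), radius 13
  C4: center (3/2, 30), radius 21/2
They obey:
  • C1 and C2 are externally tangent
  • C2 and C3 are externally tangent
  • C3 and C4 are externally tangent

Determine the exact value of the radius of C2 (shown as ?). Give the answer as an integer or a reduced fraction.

1. [ext C1·C2]  r_C2² + 24r_C2 − 756 = 0  ⇒  r_C2 = 18 (r>0 drops 1)
2. [ext C2·C3]  r_C2² + 26r_C2 − 792 = 0  ⇒  r_C2 = 18 (r>0 drops 1)

18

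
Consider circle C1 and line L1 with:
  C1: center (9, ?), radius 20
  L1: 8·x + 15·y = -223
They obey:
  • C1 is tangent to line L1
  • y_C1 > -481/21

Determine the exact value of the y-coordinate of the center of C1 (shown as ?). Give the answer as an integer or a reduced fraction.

3

1. [C1‖L1]  y_C1² + (118/3)y_C1 − 127 = 0  ⇒  y_C1 = -127/3 or 3
2. given y_C1 > -481/21: keep 3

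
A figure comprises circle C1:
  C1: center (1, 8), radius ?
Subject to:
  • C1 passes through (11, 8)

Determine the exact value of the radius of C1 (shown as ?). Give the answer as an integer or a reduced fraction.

10

1. [C1∋P]  r_C1² − 100 = 0  ⇒  r_C1 = 10 (r>0 drops 1)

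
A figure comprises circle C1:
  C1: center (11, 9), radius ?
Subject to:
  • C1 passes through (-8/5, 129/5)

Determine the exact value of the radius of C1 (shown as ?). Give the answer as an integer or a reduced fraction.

1. [C1∋P]  r_C1² − 441 = 0  ⇒  r_C1 = 21 (r>0 drops 1)

21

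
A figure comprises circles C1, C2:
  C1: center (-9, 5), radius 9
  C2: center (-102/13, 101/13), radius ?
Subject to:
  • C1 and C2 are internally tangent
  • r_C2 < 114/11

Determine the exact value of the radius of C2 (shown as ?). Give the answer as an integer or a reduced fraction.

1. [int C1,C2]  r_C2² − 18r_C2 + 72 = 0  ⇒  r_C2 = 6 or 12
2. given r_C2 < 114/11: keep 6

6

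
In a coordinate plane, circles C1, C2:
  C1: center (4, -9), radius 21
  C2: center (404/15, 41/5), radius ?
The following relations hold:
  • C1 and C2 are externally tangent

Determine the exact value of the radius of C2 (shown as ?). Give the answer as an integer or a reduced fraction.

23/3

1. [ext C1·C2]  r_C2² + 42r_C2 − 3427/9 = 0  ⇒  r_C2 = 23/3 (r>0 drops 1)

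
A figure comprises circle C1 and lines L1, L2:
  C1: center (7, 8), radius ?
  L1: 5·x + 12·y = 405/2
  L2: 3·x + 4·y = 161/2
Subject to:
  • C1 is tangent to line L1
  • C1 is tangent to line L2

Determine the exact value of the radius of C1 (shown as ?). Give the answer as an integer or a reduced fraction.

11/2

1. [C1‖L1]  r_C1² − 121/4 = 0  ⇒  r_C1 = 11/2 (r>0 drops 1)
2. [C1‖L2]  r_C1² − 121/4 = 0  ⇒  r_C1 = 11/2 (r>0 drops 1)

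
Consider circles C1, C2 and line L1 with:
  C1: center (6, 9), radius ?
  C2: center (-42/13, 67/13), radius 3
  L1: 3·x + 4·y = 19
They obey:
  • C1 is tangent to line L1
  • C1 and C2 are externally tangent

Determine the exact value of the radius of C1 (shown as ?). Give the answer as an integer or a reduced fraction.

1. [C1‖L1]  r_C1² − 49 = 0  ⇒  r_C1 = 7 (r>0 drops 1)
2. [ext C1·C2]  r_C1² + 6r_C1 − 91 = 0  ⇒  r_C1 = 7 (r>0 drops 1)

7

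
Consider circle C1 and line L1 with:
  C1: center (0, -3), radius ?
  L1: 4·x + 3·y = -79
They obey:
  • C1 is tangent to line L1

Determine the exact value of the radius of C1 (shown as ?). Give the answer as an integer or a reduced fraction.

14

1. [C1‖L1]  r_C1² − 196 = 0  ⇒  r_C1 = 14 (r>0 drops 1)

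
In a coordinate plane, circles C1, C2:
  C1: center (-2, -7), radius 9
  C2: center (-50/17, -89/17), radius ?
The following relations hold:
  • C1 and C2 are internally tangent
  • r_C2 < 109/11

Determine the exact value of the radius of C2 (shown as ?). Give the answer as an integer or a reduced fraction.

7

1. [int C1,C2]  r_C2² − 18r_C2 + 77 = 0  ⇒  r_C2 = 7 or 11
2. given r_C2 < 109/11: keep 7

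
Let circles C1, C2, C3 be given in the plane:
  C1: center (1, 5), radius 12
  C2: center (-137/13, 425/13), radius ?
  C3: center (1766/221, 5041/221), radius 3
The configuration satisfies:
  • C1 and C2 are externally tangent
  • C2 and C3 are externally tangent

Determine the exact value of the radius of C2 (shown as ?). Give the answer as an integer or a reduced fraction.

1. [ext C1·C2]  r_C2² + 24r_C2 − 756 = 0  ⇒  r_C2 = 18 (r>0 drops 1)
2. [ext C2·C3]  r_C2² + 6r_C2 − 432 = 0  ⇒  r_C2 = 18 (r>0 drops 1)

18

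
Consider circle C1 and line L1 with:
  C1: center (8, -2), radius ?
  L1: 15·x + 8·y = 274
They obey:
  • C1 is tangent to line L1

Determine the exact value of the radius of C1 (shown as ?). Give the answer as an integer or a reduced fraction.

1. [C1‖L1]  r_C1² − 100 = 0  ⇒  r_C1 = 10 (r>0 drops 1)

10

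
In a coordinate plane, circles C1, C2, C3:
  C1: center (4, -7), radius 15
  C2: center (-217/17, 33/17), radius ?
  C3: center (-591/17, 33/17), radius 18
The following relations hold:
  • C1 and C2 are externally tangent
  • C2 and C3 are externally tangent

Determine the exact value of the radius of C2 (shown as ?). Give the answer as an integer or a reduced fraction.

4

1. [ext C1·C2]  r_C2² + 30r_C2 − 136 = 0  ⇒  r_C2 = 4 (r>0 drops 1)
2. [ext C2·C3]  r_C2² + 36r_C2 − 160 = 0  ⇒  r_C2 = 4 (r>0 drops 1)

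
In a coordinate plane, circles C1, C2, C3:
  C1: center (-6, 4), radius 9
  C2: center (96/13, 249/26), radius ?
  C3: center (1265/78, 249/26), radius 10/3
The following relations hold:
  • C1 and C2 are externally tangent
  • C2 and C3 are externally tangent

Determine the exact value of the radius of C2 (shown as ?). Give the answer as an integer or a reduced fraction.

1. [ext C1·C2]  r_C2² + 18r_C2 − 517/4 = 0  ⇒  r_C2 = 11/2 (r>0 drops 1)
2. [ext C2·C3]  r_C2² + (20/3)r_C2 − 803/12 = 0  ⇒  r_C2 = 11/2 (r>0 drops 1)

11/2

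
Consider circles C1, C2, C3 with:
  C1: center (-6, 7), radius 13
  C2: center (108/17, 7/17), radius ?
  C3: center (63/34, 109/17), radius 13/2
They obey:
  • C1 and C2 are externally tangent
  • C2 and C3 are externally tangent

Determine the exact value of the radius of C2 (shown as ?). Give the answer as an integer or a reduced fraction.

1. [ext C1·C2]  r_C2² + 26r_C2 − 27 = 0  ⇒  r_C2 = 1 (r>0 drops 1)
2. [ext C2·C3]  r_C2² + 13r_C2 − 14 = 0  ⇒  r_C2 = 1 (r>0 drops 1)

1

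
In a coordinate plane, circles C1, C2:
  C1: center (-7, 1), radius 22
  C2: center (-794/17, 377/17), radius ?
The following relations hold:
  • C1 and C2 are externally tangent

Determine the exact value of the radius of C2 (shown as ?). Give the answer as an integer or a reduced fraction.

23

1. [ext C1·C2]  r_C2² + 44r_C2 − 1541 = 0  ⇒  r_C2 = 23 (r>0 drops 1)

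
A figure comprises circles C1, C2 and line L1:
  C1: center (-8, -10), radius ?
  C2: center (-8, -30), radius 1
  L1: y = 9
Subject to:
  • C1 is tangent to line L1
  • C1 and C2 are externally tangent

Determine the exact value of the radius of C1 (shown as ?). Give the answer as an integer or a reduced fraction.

1. [C1‖L1]  r_C1² − 361 = 0  ⇒  r_C1 = 19 (r>0 drops 1)
2. [ext C1·C2]  r_C1² + 2r_C1 − 399 = 0  ⇒  r_C1 = 19 (r>0 drops 1)

19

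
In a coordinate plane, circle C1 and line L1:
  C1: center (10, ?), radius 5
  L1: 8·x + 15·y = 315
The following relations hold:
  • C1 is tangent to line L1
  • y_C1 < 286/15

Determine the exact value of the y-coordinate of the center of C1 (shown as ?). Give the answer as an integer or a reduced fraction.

1. [C1‖L1]  y_C1² − (94/3)y_C1 + 640/3 = 0  ⇒  y_C1 = 10 or 64/3
2. given y_C1 < 286/15: keep 10

10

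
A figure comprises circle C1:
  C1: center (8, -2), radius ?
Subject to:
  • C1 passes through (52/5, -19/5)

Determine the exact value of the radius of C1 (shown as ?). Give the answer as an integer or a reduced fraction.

3

1. [C1∋P]  r_C1² − 9 = 0  ⇒  r_C1 = 3 (r>0 drops 1)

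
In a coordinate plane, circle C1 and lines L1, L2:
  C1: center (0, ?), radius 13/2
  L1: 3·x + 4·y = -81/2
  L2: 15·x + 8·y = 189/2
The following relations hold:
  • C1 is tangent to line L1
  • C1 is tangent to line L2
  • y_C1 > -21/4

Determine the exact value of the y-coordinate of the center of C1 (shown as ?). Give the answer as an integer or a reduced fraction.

1. [C1‖L1]  y_C1² + (81/4)y_C1 + 73/2 = 0  ⇒  y_C1 = -73/4 or -2
2. [C1‖L2]  y_C1² − (189/8)y_C1 − 205/4 = 0  ⇒  y_C1 = -2 or 205/8

-2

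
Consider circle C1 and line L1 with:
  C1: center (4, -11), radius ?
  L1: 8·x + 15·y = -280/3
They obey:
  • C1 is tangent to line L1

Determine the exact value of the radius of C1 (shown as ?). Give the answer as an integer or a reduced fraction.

1. [C1‖L1]  r_C1² − 49/9 = 0  ⇒  r_C1 = 7/3 (r>0 drops 1)

7/3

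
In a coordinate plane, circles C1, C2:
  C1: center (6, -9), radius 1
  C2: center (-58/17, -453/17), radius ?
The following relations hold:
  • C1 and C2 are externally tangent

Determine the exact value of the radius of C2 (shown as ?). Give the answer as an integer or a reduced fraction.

19

1. [ext C1·C2]  r_C2² + 2r_C2 − 399 = 0  ⇒  r_C2 = 19 (r>0 drops 1)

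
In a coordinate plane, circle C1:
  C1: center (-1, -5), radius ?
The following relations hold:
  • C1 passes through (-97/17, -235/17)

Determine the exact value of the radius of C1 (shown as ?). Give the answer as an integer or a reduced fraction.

10

1. [C1∋P]  r_C1² − 100 = 0  ⇒  r_C1 = 10 (r>0 drops 1)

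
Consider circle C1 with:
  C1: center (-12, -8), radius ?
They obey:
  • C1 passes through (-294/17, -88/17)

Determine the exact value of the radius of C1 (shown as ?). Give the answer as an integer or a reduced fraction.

1. [C1∋P]  r_C1² − 36 = 0  ⇒  r_C1 = 6 (r>0 drops 1)

6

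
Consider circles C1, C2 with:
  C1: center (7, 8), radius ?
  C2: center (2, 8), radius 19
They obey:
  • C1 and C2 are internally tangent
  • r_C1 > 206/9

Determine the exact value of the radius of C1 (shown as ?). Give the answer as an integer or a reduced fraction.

1. [int C1,C2]  r_C1² − 38r_C1 + 336 = 0  ⇒  r_C1 = 14 or 24
2. given r_C1 > 206/9: keep 24

24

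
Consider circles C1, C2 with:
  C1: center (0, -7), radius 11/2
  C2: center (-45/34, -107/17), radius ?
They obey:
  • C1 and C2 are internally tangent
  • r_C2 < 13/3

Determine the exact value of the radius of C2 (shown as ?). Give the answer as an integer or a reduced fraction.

1. [int C1,C2]  r_C2² − 11r_C2 + 28 = 0  ⇒  r_C2 = 4 or 7
2. given r_C2 < 13/3: keep 4

4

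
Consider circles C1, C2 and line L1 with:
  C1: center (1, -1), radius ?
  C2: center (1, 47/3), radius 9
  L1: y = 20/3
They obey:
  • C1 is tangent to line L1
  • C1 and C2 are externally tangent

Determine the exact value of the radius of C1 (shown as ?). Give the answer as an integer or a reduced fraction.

1. [C1‖L1]  r_C1² − 529/9 = 0  ⇒  r_C1 = 23/3 (r>0 drops 1)
2. [ext C1·C2]  r_C1² + 18r_C1 − 1771/9 = 0  ⇒  r_C1 = 23/3 (r>0 drops 1)

23/3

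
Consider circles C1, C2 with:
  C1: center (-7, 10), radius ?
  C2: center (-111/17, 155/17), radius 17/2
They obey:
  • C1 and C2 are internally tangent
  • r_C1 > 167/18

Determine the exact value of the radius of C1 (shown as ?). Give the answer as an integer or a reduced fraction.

1. [int C1,C2]  r_C1² − 17r_C1 + 285/4 = 0  ⇒  r_C1 = 15/2 or 19/2
2. given r_C1 > 167/18: keep 19/2

19/2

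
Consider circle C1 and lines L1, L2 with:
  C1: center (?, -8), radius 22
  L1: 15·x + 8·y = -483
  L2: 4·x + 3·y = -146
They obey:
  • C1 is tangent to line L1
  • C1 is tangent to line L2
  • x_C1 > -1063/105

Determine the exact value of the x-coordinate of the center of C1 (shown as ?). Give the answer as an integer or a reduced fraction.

-3

1. [C1‖L1]  x_C1² + (838/15)x_C1 + 793/5 = 0  ⇒  x_C1 = -793/15 or -3
2. [C1‖L2]  x_C1² + 61x_C1 + 174 = 0  ⇒  x_C1 = -58 or -3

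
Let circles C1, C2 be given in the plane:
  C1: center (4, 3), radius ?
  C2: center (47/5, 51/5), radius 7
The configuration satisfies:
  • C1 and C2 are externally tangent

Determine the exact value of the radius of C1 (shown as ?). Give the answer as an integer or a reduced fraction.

2

1. [ext C1·C2]  r_C1² + 14r_C1 − 32 = 0  ⇒  r_C1 = 2 (r>0 drops 1)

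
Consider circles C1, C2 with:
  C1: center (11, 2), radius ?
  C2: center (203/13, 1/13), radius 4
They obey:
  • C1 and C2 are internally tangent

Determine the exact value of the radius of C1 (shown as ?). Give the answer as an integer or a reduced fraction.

9

1. [int C1,C2]  r_C1² − 8r_C1 − 9 = 0  ⇒  r_C1 = 9 (r>0 drops 1)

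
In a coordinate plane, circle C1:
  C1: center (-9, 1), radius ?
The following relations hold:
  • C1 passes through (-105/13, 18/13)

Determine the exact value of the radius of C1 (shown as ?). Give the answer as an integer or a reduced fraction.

1

1. [C1∋P]  r_C1² − 1 = 0  ⇒  r_C1 = 1 (r>0 drops 1)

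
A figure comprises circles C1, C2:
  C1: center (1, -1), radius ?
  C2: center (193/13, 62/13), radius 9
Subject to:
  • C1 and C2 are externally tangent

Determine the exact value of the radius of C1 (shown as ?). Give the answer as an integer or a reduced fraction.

1. [ext C1·C2]  r_C1² + 18r_C1 − 144 = 0  ⇒  r_C1 = 6 (r>0 drops 1)

6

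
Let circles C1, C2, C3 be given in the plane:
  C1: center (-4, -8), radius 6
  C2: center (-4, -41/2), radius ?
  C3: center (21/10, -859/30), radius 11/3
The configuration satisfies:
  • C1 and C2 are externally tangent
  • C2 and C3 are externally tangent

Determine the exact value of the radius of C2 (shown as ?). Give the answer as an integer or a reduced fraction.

1. [ext C1·C2]  r_C2² + 12r_C2 − 481/4 = 0  ⇒  r_C2 = 13/2 (r>0 drops 1)
2. [ext C2·C3]  r_C2² + (22/3)r_C2 − 1079/12 = 0  ⇒  r_C2 = 13/2 (r>0 drops 1)

13/2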